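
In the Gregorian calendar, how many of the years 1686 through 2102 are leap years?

Multiples of 4 in [1686,2102]: 104.
Of those, multiples of 100: 5 (not leap unless ÷400).
Multiples of 400: 1.
Leap years = 104 − 5 + 1 = 100.

100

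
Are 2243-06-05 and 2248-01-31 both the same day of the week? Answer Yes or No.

Yes

From Jun 5, 2243 to Jan 31, 2248 is 1701 days.
1701 mod 7 = 0, so they are the same weekday.
(Jun 5, 2243 is a Monday; Jan 31, 2248 is a Monday.)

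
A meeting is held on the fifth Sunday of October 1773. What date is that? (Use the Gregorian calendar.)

October 31, 1773

October 1, 1773 is a Friday.
The first Sunday is therefore October 3 (2 days later).
The fifth Sunday is 3 + 4×7 = October 31.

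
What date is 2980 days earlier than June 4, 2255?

−365 (one year) → Jun 4, 2254 (2615 left).
−365 (one year) → Jun 4, 2253 (2250 left).
−365 (one year) → Jun 4, 2252 (1885 left).
−366 (one year; includes Feb 29, 2252) → Jun 4, 2251 (1519 left).
−365 (one year) → Jun 4, 2250 (1154 left).
−365 (one year) → Jun 4, 2249 (789 left).
−365 (one year) → Jun 4, 2248 (424 left).
−366 (one year; includes Feb 29, 2248) → Jun 4, 2247 (58 left).
−4 → May 31, 2247 (end of May, 31 days; 54 left).
−31 → Apr 30, 2247 (end of Apr, 30 days; 23 left).
−23 → Apr 7, 2247.

April 7, 2247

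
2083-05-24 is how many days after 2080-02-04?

1205

Feb 4, 2080 → Feb 4, 2081: 366 days (Feb 29, 2080 is in that span).
Feb 4, 2081 → Feb 4, 2082: 365 days.
Feb 4, 2082 → Feb 4, 2083: 365 days.
Feb 4, 2083 → Mar 4, 2083: 28 days (February has 28).
Mar 4, 2083 → Apr 4, 2083: 31 days (March has 31).
Apr 4, 2083 → May 4, 2083: 30 days (April has 30).
May 4, 2083 → May 24, 2083: 20 days.
Total: 1205 days.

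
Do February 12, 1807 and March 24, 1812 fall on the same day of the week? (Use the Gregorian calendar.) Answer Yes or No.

From Feb 12, 1807 to Mar 24, 1812 is 1867 days.
1867 mod 7 = 5, so they are different weekdays.
(Feb 12, 1807 is a Thursday; Mar 24, 1812 is a Tuesday.)

No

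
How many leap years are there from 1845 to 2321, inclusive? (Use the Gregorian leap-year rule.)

Multiples of 4 in [1845,2321]: 119.
Of those, multiples of 100: 5 (not leap unless ÷400).
Multiples of 400: 1.
Leap years = 119 − 5 + 1 = 115.

115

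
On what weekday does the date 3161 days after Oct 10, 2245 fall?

First find the weekday of Oct 10, 2245. Doomsday rule: the anchor day for the 2200s is Friday. For year 45: 45÷12 = 3 r 9, and 9÷4 = 2, so 3+9+2 = 14.
Friday + 14 ≡ Friday — that's 2245's doomsday.
In October the doomsday date is Oct 10.
Oct 10 is the doomsday itself: Friday.
3161 mod 7 = 4, so 3161 days after a Friday is Friday + 4 = Tuesday.

Tuesday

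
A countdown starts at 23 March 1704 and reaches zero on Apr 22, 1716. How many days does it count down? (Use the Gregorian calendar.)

Mar 23, 1704 → Mar 23, 1705: 365 days.
Mar 23, 1705 → Mar 23, 1706: 365 days.
Mar 23, 1706 → Mar 23, 1707: 365 days.
Mar 23, 1707 → Mar 23, 1708: 366 days (Feb 29, 1708 is in that span).
Mar 23, 1708 → Mar 23, 1709: 365 days.
Mar 23, 1709 → Mar 23, 1710: 365 days.
Mar 23, 1710 → Mar 23, 1711: 365 days.
Mar 23, 1711 → Mar 23, 1712: 366 days (Feb 29, 1712 is in that span).
Mar 23, 1712 → Mar 23, 1713: 365 days.
Mar 23, 1713 → Mar 23, 1714: 365 days.
Mar 23, 1714 → Mar 23, 1715: 365 days.
Mar 23, 1715 → Apr 23, 1715: 31 days (March has 31).
Apr 23, 1715 → May 23, 1715: 30 days (April has 30).
May 23, 1715 → Jun 23, 1715: 31 days (May has 31).
Jun 23, 1715 → Jul 23, 1715: 30 days (June has 30).
Jul 23, 1715 → Aug 23, 1715: 31 days (July has 31).
Aug 23, 1715 → Sep 23, 1715: 31 days (August has 31).
Sep 23, 1715 → Oct 23, 1715: 30 days (September has 30).
Oct 23, 1715 → Nov 23, 1715: 31 days (October has 31).
Nov 23, 1715 → Dec 23, 1715: 30 days (November has 30).
Dec 23, 1715 → Jan 23, 1716: 31 days (December has 31).
Jan 23, 1716 → Feb 23, 1716: 31 days (January has 31).
Feb 23, 1716 → Mar 23, 1716: 29 days (February has 29).
Mar 23, 1716 → Apr 22, 1716: 30 days.
Total: 4413 days.

4413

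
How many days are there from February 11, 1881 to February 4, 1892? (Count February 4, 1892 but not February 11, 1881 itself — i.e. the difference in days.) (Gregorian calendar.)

4010

Feb 11, 1881 → Feb 11, 1882: 365 days.
Feb 11, 1882 → Feb 11, 1883: 365 days.
Feb 11, 1883 → Feb 11, 1884: 365 days.
Feb 11, 1884 → Feb 11, 1885: 366 days (Feb 29, 1884 is in that span).
Feb 11, 1885 → Feb 11, 1886: 365 days.
Feb 11, 1886 → Feb 11, 1887: 365 days.
Feb 11, 1887 → Feb 11, 1888: 365 days.
Feb 11, 1888 → Feb 11, 1889: 366 days (Feb 29, 1888 is in that span).
Feb 11, 1889 → Feb 11, 1890: 365 days.
Feb 11, 1890 → Feb 11, 1891: 365 days.
Feb 11, 1891 → Mar 11, 1891: 28 days (February has 28).
Mar 11, 1891 → Apr 11, 1891: 31 days (March has 31).
Apr 11, 1891 → May 11, 1891: 30 days (April has 30).
May 11, 1891 → Jun 11, 1891: 31 days (May has 31).
Jun 11, 1891 → Jul 11, 1891: 30 days (June has 30).
Jul 11, 1891 → Aug 11, 1891: 31 days (July has 31).
Aug 11, 1891 → Sep 11, 1891: 31 days (August has 31).
Sep 11, 1891 → Oct 11, 1891: 30 days (September has 30).
Oct 11, 1891 → Nov 11, 1891: 31 days (October has 31).
Nov 11, 1891 → Dec 11, 1891: 30 days (November has 30).
Dec 11, 1891 → Jan 11, 1892: 31 days (December has 31).
Jan 11, 1892 → Feb 4, 1892: 24 days.
Total: 4010 days.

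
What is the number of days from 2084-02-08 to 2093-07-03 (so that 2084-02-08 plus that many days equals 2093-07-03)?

Feb 8, 2084 → Feb 8, 2085: 366 days (Feb 29, 2084 is in that span).
Feb 8, 2085 → Feb 8, 2086: 365 days.
Feb 8, 2086 → Feb 8, 2087: 365 days.
Feb 8, 2087 → Feb 8, 2088: 365 days.
Feb 8, 2088 → Feb 8, 2089: 366 days (Feb 29, 2088 is in that span).
Feb 8, 2089 → Feb 8, 2090: 365 days.
Feb 8, 2090 → Feb 8, 2091: 365 days.
Feb 8, 2091 → Feb 8, 2092: 365 days.
Feb 8, 2092 → Feb 8, 2093: 366 days (Feb 29, 2092 is in that span).
Feb 8, 2093 → Mar 8, 2093: 28 days (February has 28).
Mar 8, 2093 → Apr 8, 2093: 31 days (March has 31).
Apr 8, 2093 → May 8, 2093: 30 days (April has 30).
May 8, 2093 → Jun 8, 2093: 31 days (May has 31).
Jun 8, 2093 → Jul 3, 2093: 25 days.
Total: 3433 days.

3433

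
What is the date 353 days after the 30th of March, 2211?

March 17, 2212

Mar has 31 days: +2 → Apr 1, 2211 (351 left).
Apr has 30 days: +30 → May 1, 2211 (321 left).
May has 31 days: +31 → Jun 1, 2211 (290 left).
Jun has 30 days: +30 → Jul 1, 2211 (260 left).
Jul has 31 days: +31 → Aug 1, 2211 (229 left).
Aug has 31 days: +31 → Sep 1, 2211 (198 left).
Sep has 30 days: +30 → Oct 1, 2211 (168 left).
Oct has 31 days: +31 → Nov 1, 2211 (137 left).
Nov has 30 days: +30 → Dec 1, 2211 (107 left).
Dec has 31 days: +31 → Jan 1, 2212 (76 left).
Jan has 31 days: +31 → Feb 1, 2212 (45 left).
Feb has 29 days: +29 → Mar 1, 2212 (16 left).
+16 → Mar 17, 2212.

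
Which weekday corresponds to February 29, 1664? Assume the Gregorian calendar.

Friday

Doomsday rule: the anchor day for the 1600s is Tuesday. For year 64: 64÷12 = 5 r 4, and 4÷4 = 1, so 5+4+1 = 10.
Tuesday + 10 ≡ Friday — that's 1664's doomsday.
In February the doomsday date is Feb 29 (1664 is a leap year (divisible by 4)).
Feb 29 is the doomsday itself: Friday.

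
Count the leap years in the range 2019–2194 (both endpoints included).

Multiples of 4 in [2019,2194]: 44.
Of those, multiples of 100: 1 (not leap unless ÷400).
Multiples of 400: 0.
Leap years = 44 − 1 + 0 = 43.

43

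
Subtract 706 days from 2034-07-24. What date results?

−365 (one year) → Jul 24, 2033 (341 left).
−24 → Jun 30, 2033 (end of Jun, 30 days; 317 left).
−30 → May 31, 2033 (end of May, 31 days; 287 left).
−31 → Apr 30, 2033 (end of Apr, 30 days; 256 left).
−30 → Mar 31, 2033 (end of Mar, 31 days; 226 left).
−31 → Feb 28, 2033 (end of Feb, 28 days; 195 left).
−28 → Jan 31, 2033 (end of Jan, 31 days; 167 left).
−31 → Dec 31, 2032 (end of Dec, 31 days; 136 left).
−31 → Nov 30, 2032 (end of Nov, 30 days; 105 left).
−30 → Oct 31, 2032 (end of Oct, 31 days; 75 left).
−31 → Sep 30, 2032 (end of Sep, 30 days; 44 left).
−30 → Aug 31, 2032 (end of Aug, 31 days; 14 left).
−14 → Aug 17, 2032.

August 17, 2032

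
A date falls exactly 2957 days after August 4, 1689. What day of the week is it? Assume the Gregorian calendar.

Sunday

First find the weekday of Aug 4, 1689. Doomsday rule: the anchor day for the 1600s is Tuesday. For year 89: 89÷12 = 7 r 5, and 5÷4 = 1, so 7+5+1 = 13.
Tuesday + 13 ≡ Monday — that's 1689's doomsday.
In August the doomsday date is Aug 8.
Aug 4 is 4 days before Aug 8; 4 mod 7 = 4, so Monday − 4 = Thursday.
2957 mod 7 = 3, so 2957 days after a Thursday is Thursday + 3 = Sunday.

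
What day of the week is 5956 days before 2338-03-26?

Sunday

First find the weekday of Mar 26, 2338. Doomsday rule: the anchor day for the 2300s is Wednesday. For year 38: 38÷12 = 3 r 2, and 2÷4 = 0, so 3+2+0 = 5.
Wednesday + 5 ≡ Monday — that's 2338's doomsday.
In March the doomsday date is Mar 14.
Mar 26 is 12 days after Mar 14; 12 mod 7 = 5, so Monday + 5 = Saturday.
5956 mod 7 = 6, so 5956 days before a Saturday is Saturday − 6 = Sunday.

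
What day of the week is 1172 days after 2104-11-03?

Thursday

First find the weekday of Nov 3, 2104. Doomsday rule: the anchor day for the 2100s is Sunday. For year 04: 4÷12 = 0 r 4, and 4÷4 = 1, so 0+4+1 = 5.
Sunday + 5 ≡ Friday — that's 2104's doomsday.
In November the doomsday date is Nov 7.
Nov 3 is 4 days before Nov 7; 4 mod 7 = 4, so Friday − 4 = Monday.
1172 mod 7 = 3, so 1172 days after a Monday is Monday + 3 = Thursday.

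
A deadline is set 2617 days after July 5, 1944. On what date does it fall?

September 4, 1951

+365 (one year) → Jul 5, 1945 (2252 left).
+365 (one year) → Jul 5, 1946 (1887 left).
+365 (one year) → Jul 5, 1947 (1522 left).
+366 (one year; includes Feb 29, 1948) → Jul 5, 1948 (1156 left).
+365 (one year) → Jul 5, 1949 (791 left).
+365 (one year) → Jul 5, 1950 (426 left).
+365 (one year) → Jul 5, 1951 (61 left).
Jul has 31 days: +27 → Aug 1, 1951 (34 left).
Aug has 31 days: +31 → Sep 1, 1951 (3 left).
+3 → Sep 4, 1951.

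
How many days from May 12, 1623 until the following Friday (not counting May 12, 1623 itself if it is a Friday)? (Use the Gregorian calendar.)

May 12, 1623 is a Friday.
From Friday to the next Friday is 7 days.

7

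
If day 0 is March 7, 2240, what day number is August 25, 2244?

1632

Mar 7, 2240 → Mar 7, 2241: 365 days.
Mar 7, 2241 → Mar 7, 2242: 365 days.
Mar 7, 2242 → Mar 7, 2243: 365 days.
Mar 7, 2243 → Mar 7, 2244: 366 days (Feb 29, 2244 is in that span).
Mar 7, 2244 → Apr 7, 2244: 31 days (March has 31).
Apr 7, 2244 → May 7, 2244: 30 days (April has 30).
May 7, 2244 → Jun 7, 2244: 31 days (May has 31).
Jun 7, 2244 → Jul 7, 2244: 30 days (June has 30).
Jul 7, 2244 → Aug 7, 2244: 31 days (July has 31).
Aug 7, 2244 → Aug 25, 2244: 18 days.
Total: 1632 days.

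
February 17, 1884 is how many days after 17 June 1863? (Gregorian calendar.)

7550

Jun 17, 1863 → Jun 17, 1864: 366 days (Feb 29, 1864 is in that span).
Jun 17, 1864 → Jun 17, 1865: 365 days.
Jun 17, 1865 → Jun 17, 1866: 365 days.
Jun 17, 1866 → Jun 17, 1867: 365 days.
Jun 17, 1867 → Jun 17, 1868: 366 days (Feb 29, 1868 is in that span).
Jun 17, 1868 → Jun 17, 1869: 365 days.
Jun 17, 1869 → Jun 17, 1870: 365 days.
Jun 17, 1870 → Jun 17, 1871: 365 days.
Jun 17, 1871 → Jun 17, 1872: 366 days (Feb 29, 1872 is in that span).
Jun 17, 1872 → Jun 17, 1873: 365 days.
Jun 17, 1873 → Jun 17, 1874: 365 days.
Jun 17, 1874 → Jun 17, 1875: 365 days.
Jun 17, 1875 → Jun 17, 1876: 366 days (Feb 29, 1876 is in that span).
Jun 17, 1876 → Jun 17, 1877: 365 days.
Jun 17, 1877 → Jun 17, 1878: 365 days.
Jun 17, 1878 → Jun 17, 1879: 365 days.
Jun 17, 1879 → Jun 17, 1880: 366 days (Feb 29, 1880 is in that span).
Jun 17, 1880 → Jun 17, 1881: 365 days.
Jun 17, 1881 → Jun 17, 1882: 365 days.
Jun 17, 1882 → Jun 17, 1883: 365 days.
Jun 17, 1883 → Jul 17, 1883: 30 days (June has 30).
Jul 17, 1883 → Aug 17, 1883: 31 days (July has 31).
Aug 17, 1883 → Sep 17, 1883: 31 days (August has 31).
Sep 17, 1883 → Oct 17, 1883: 30 days (September has 30).
Oct 17, 1883 → Nov 17, 1883: 31 days (October has 31).
Nov 17, 1883 → Dec 17, 1883: 30 days (November has 30).
Dec 17, 1883 → Jan 17, 1884: 31 days (December has 31).
Jan 17, 1884 → Feb 17, 1884: 31 days.
Total: 7550 days.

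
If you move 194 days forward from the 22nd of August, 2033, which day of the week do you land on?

Saturday

First find the weekday of Aug 22, 2033. Doomsday rule: the anchor day for the 2000s is Tuesday. For year 33: 33÷12 = 2 r 9, and 9÷4 = 2, so 2+9+2 = 13.
Tuesday + 13 ≡ Monday — that's 2033's doomsday.
In August the doomsday date is Aug 8.
Aug 22 is 14 days after Aug 8; 14 mod 7 = 0, so Monday + 0 = Monday.
194 mod 7 = 5, so 194 days after a Monday is Monday + 5 = Saturday.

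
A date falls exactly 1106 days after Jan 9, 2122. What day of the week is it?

Friday

Jan 9, 2122 is a Friday.
1106 mod 7 = 0, so 1106 days after a Friday is Friday + 0 = Friday.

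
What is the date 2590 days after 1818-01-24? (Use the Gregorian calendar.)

+365 (one year) → Jan 24, 1819 (2225 left).
+365 (one year) → Jan 24, 1820 (1860 left).
+366 (one year; includes Feb 29, 1820) → Jan 24, 1821 (1494 left).
+365 (one year) → Jan 24, 1822 (1129 left).
+365 (one year) → Jan 24, 1823 (764 left).
+365 (one year) → Jan 24, 1824 (399 left).
Jan has 31 days: +8 → Feb 1, 1824 (391 left).
Feb has 29 days: +29 → Mar 1, 1824 (362 left).
Mar has 31 days: +31 → Apr 1, 1824 (331 left).
Apr has 30 days: +30 → May 1, 1824 (301 left).
May has 31 days: +31 → Jun 1, 1824 (270 left).
Jun has 30 days: +30 → Jul 1, 1824 (240 left).
Jul has 31 days: +31 → Aug 1, 1824 (209 left).
Aug has 31 days: +31 → Sep 1, 1824 (178 left).
Sep has 30 days: +30 → Oct 1, 1824 (148 left).
Oct has 31 days: +31 → Nov 1, 1824 (117 left).
Nov has 30 days: +30 → Dec 1, 1824 (87 left).
Dec has 31 days: +31 → Jan 1, 1825 (56 left).
Jan has 31 days: +31 → Feb 1, 1825 (25 left).
+25 → Feb 26, 1825.

February 26, 1825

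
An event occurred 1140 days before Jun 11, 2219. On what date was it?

April 27, 2216

−365 (one year) → Jun 11, 2218 (775 left).
−365 (one year) → Jun 11, 2217 (410 left).
−365 (one year) → Jun 11, 2216 (45 left).
−11 → May 31, 2216 (end of May, 31 days; 34 left).
−31 → Apr 30, 2216 (end of Apr, 30 days; 3 left).
−3 → Apr 27, 2216.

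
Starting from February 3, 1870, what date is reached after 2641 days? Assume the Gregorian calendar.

April 28, 1877

+365 (one year) → Feb 3, 1871 (2276 left).
+365 (one year) → Feb 3, 1872 (1911 left).
+366 (one year; includes Feb 29, 1872) → Feb 3, 1873 (1545 left).
+365 (one year) → Feb 3, 1874 (1180 left).
+365 (one year) → Feb 3, 1875 (815 left).
+365 (one year) → Feb 3, 1876 (450 left).
+366 (one year; includes Feb 29, 1876) → Feb 3, 1877 (84 left).
Feb has 28 days: +26 → Mar 1, 1877 (58 left).
Mar has 31 days: +31 → Apr 1, 1877 (27 left).
+27 → Apr 28, 1877.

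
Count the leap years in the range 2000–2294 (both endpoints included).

72

Multiples of 4 in [2000,2294]: 74.
Of those, multiples of 100: 3 (not leap unless ÷400).
Multiples of 400: 1.
Leap years = 74 − 3 + 1 = 72.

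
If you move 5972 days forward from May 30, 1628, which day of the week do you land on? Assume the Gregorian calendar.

Wednesday

May 30, 1628 is a Tuesday.
5972 mod 7 = 1, so 5972 days after a Tuesday is Tuesday + 1 = Wednesday.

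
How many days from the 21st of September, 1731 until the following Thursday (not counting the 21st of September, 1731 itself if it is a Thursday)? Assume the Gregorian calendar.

6

Sep 21, 1731 is a Friday.
From Friday to the next Thursday is 6 days.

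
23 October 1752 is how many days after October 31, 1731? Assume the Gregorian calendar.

7663

Oct 31, 1731 → Oct 31, 1732: 366 days (Feb 29, 1732 is in that span).
Oct 31, 1732 → Oct 31, 1733: 365 days.
Oct 31, 1733 → Oct 31, 1734: 365 days.
Oct 31, 1734 → Oct 31, 1735: 365 days.
Oct 31, 1735 → Oct 31, 1736: 366 days (Feb 29, 1736 is in that span).
Oct 31, 1736 → Oct 31, 1737: 365 days.
Oct 31, 1737 → Oct 31, 1738: 365 days.
Oct 31, 1738 → Oct 31, 1739: 365 days.
Oct 31, 1739 → Oct 31, 1740: 366 days (Feb 29, 1740 is in that span).
Oct 31, 1740 → Oct 31, 1741: 365 days.
Oct 31, 1741 → Oct 31, 1742: 365 days.
Oct 31, 1742 → Oct 31, 1743: 365 days.
Oct 31, 1743 → Oct 31, 1744: 366 days (Feb 29, 1744 is in that span).
Oct 31, 1744 → Oct 31, 1745: 365 days.
Oct 31, 1745 → Oct 31, 1746: 365 days.
Oct 31, 1746 → Oct 31, 1747: 365 days.
Oct 31, 1747 → Oct 31, 1748: 366 days (Feb 29, 1748 is in that span).
Oct 31, 1748 → Oct 31, 1749: 365 days.
Oct 31, 1749 → Oct 31, 1750: 365 days.
Oct 31, 1750 → Oct 31, 1751: 365 days.
Oct 31, 1751 → Nov 30, 1751: 30 days (October has 31).
Nov 30, 1751 → Dec 30, 1751: 30 days (November has 30).
Dec 30, 1751 → Jan 30, 1752: 31 days (December has 31).
Jan 30, 1752 → Feb 29, 1752: 30 days (January has 31).
Feb 29, 1752 → Mar 29, 1752: 29 days (February has 29).
Mar 29, 1752 → Apr 29, 1752: 31 days (March has 31).
Apr 29, 1752 → May 29, 1752: 30 days (April has 30).
May 29, 1752 → Jun 29, 1752: 31 days (May has 31).
Jun 29, 1752 → Jul 29, 1752: 30 days (June has 30).
Jul 29, 1752 → Aug 29, 1752: 31 days (July has 31).
Aug 29, 1752 → Sep 29, 1752: 31 days (August has 31).
Sep 29, 1752 → Oct 23, 1752: 24 days.
Total: 7663 days.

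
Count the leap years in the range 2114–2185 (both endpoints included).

18

Multiples of 4 in [2114,2185]: 18.
Of those, multiples of 100: 0 (not leap unless ÷400).
Multiples of 400: 0.
Leap years = 18 − 0 + 0 = 18.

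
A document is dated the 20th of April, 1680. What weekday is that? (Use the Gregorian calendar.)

Doomsday rule: the anchor day for the 1600s is Tuesday. For year 80: 80÷12 = 6 r 8, and 8÷4 = 2, so 6+8+2 = 16.
Tuesday + 16 ≡ Thursday — that's 1680's doomsday.
In April the doomsday date is Apr 4.
Apr 20 is 16 days after Apr 4; 16 mod 7 = 2, so Thursday + 2 = Saturday.

Saturday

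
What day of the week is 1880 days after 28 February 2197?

First find the weekday of Feb 28, 2197. Doomsday rule: the anchor day for the 2100s is Sunday. For year 97: 97÷12 = 8 r 1, and 1÷4 = 0, so 8+1+0 = 9.
Sunday + 9 ≡ Tuesday — that's 2197's doomsday.
In February the doomsday date is Feb 28 (2197 is not a leap year).
Feb 28 is the doomsday itself: Tuesday.
1880 mod 7 = 4, so 1880 days after a Tuesday is Tuesday + 4 = Saturday.

Saturday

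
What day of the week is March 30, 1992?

Doomsday rule: the anchor day for the 1900s is Wednesday. For year 92: 92÷12 = 7 r 8, and 8÷4 = 2, so 7+8+2 = 17.
Wednesday + 17 ≡ Saturday — that's 1992's doomsday.
In March the doomsday date is Mar 14.
Mar 30 is 16 days after Mar 14; 16 mod 7 = 2, so Saturday + 2 = Monday.

Monday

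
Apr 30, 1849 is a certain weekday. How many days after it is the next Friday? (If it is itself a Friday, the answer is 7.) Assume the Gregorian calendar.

Apr 30, 1849 is a Monday.
From Monday to the next Friday is 4 days.

4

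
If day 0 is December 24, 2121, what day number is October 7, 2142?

Dec 24, 2121 → Dec 24, 2122: 365 days.
Dec 24, 2122 → Dec 24, 2123: 365 days.
Dec 24, 2123 → Dec 24, 2124: 366 days (Feb 29, 2124 is in that span).
Dec 24, 2124 → Dec 24, 2125: 365 days.
Dec 24, 2125 → Dec 24, 2126: 365 days.
Dec 24, 2126 → Dec 24, 2127: 365 days.
Dec 24, 2127 → Dec 24, 2128: 366 days (Feb 29, 2128 is in that span).
Dec 24, 2128 → Dec 24, 2129: 365 days.
Dec 24, 2129 → Dec 24, 2130: 365 days.
Dec 24, 2130 → Dec 24, 2131: 365 days.
Dec 24, 2131 → Dec 24, 2132: 366 days (Feb 29, 2132 is in that span).
Dec 24, 2132 → Dec 24, 2133: 365 days.
Dec 24, 2133 → Dec 24, 2134: 365 days.
Dec 24, 2134 → Dec 24, 2135: 365 days.
Dec 24, 2135 → Dec 24, 2136: 366 days (Feb 29, 2136 is in that span).
Dec 24, 2136 → Dec 24, 2137: 365 days.
Dec 24, 2137 → Dec 24, 2138: 365 days.
Dec 24, 2138 → Dec 24, 2139: 365 days.
Dec 24, 2139 → Dec 24, 2140: 366 days (Feb 29, 2140 is in that span).
Dec 24, 2140 → Dec 24, 2141: 365 days.
Dec 24, 2141 → Jan 24, 2142: 31 days (December has 31).
Jan 24, 2142 → Feb 24, 2142: 31 days (January has 31).
Feb 24, 2142 → Mar 24, 2142: 28 days (February has 28).
Mar 24, 2142 → Apr 24, 2142: 31 days (March has 31).
Apr 24, 2142 → May 24, 2142: 30 days (April has 30).
May 24, 2142 → Jun 24, 2142: 31 days (May has 31).
Jun 24, 2142 → Jul 24, 2142: 30 days (June has 30).
Jul 24, 2142 → Aug 24, 2142: 31 days (July has 31).
Aug 24, 2142 → Sep 24, 2142: 31 days (August has 31).
Sep 24, 2142 → Oct 7, 2142: 13 days.
Total: 7592 days.

7592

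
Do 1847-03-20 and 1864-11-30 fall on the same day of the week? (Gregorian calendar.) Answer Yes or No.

No

From Mar 20, 1847 to Nov 30, 1864 is 6465 days.
6465 mod 7 = 4, so they are different weekdays.
(Mar 20, 1847 is a Saturday; Nov 30, 1864 is a Wednesday.)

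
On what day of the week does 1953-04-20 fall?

Doomsday rule: the anchor day for the 1900s is Wednesday. For year 53: 53÷12 = 4 r 5, and 5÷4 = 1, so 4+5+1 = 10.
Wednesday + 10 ≡ Saturday — that's 1953's doomsday.
In April the doomsday date is Apr 4.
Apr 20 is 16 days after Apr 4; 16 mod 7 = 2, so Saturday + 2 = Monday.

Monday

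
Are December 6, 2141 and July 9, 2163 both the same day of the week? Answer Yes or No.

From Dec 6, 2141 to Jul 9, 2163 is 7885 days.
7885 mod 7 = 3, so they are different weekdays.
(Dec 6, 2141 is a Wednesday; Jul 9, 2163 is a Saturday.)

No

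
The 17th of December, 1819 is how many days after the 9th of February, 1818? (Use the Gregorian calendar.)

Feb 9, 1818 → Feb 9, 1819: 365 days.
Feb 9, 1819 → Mar 9, 1819: 28 days (February has 28).
Mar 9, 1819 → Apr 9, 1819: 31 days (March has 31).
Apr 9, 1819 → May 9, 1819: 30 days (April has 30).
May 9, 1819 → Jun 9, 1819: 31 days (May has 31).
Jun 9, 1819 → Jul 9, 1819: 30 days (June has 30).
Jul 9, 1819 → Aug 9, 1819: 31 days (July has 31).
Aug 9, 1819 → Sep 9, 1819: 31 days (August has 31).
Sep 9, 1819 → Oct 9, 1819: 30 days (September has 30).
Oct 9, 1819 → Nov 9, 1819: 31 days (October has 31).
Nov 9, 1819 → Dec 9, 1819: 30 days (November has 30).
Dec 9, 1819 → Dec 17, 1819: 8 days.
Total: 676 days.

676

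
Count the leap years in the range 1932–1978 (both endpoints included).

12

Multiples of 4 in [1932,1978]: 12.
Of those, multiples of 100: 0 (not leap unless ÷400).
Multiples of 400: 0.
Leap years = 12 − 0 + 0 = 12.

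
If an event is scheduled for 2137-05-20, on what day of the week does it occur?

Doomsday rule: the anchor day for the 2100s is Sunday. For year 37: 37÷12 = 3 r 1, and 1÷4 = 0, so 3+1+0 = 4.
Sunday + 4 ≡ Thursday — that's 2137's doomsday.
In May the doomsday date is May 9.
May 20 is 11 days after May 9; 11 mod 7 = 4, so Thursday + 4 = Monday.

Monday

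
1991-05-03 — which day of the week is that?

Friday

January 1, 1991 is a Tuesday.
Jan 1, 1991 → Feb 1, 1991: 31 days (January has 31).
Feb 1, 1991 → Mar 1, 1991: 28 days (February has 28).
Mar 1, 1991 → Apr 1, 1991: 31 days (March has 31).
Apr 1, 1991 → May 1, 1991: 30 days (April has 30).
May 1, 1991 → May 3, 1991: 2 days.
Total: 122 days.
122 mod 7 = 3, so Tuesday + 3 = Friday.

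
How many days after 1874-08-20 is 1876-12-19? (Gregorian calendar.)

Aug 20, 1874 → Aug 20, 1875: 365 days.
Aug 20, 1875 → Aug 20, 1876: 366 days (Feb 29, 1876 is in that span).
Aug 20, 1876 → Sep 20, 1876: 31 days (August has 31).
Sep 20, 1876 → Oct 20, 1876: 30 days (September has 30).
Oct 20, 1876 → Nov 20, 1876: 31 days (October has 31).
Nov 20, 1876 → Dec 19, 1876: 29 days.
Total: 852 days.

852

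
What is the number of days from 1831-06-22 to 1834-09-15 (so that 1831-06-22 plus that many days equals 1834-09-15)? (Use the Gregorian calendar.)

1181

Jun 22, 1831 → Jun 22, 1832: 366 days (Feb 29, 1832 is in that span).
Jun 22, 1832 → Jun 22, 1833: 365 days.
Jun 22, 1833 → Jun 22, 1834: 365 days.
Jun 22, 1834 → Jul 22, 1834: 30 days (June has 30).
Jul 22, 1834 → Aug 22, 1834: 31 days (July has 31).
Aug 22, 1834 → Sep 15, 1834: 24 days.
Total: 1181 days.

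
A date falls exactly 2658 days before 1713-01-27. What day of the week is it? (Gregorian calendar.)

Sunday

First find the weekday of Jan 27, 1713. Doomsday rule: the anchor day for the 1700s is Sunday. For year 13: 13÷12 = 1 r 1, and 1÷4 = 0, so 1+1+0 = 2.
Sunday + 2 ≡ Tuesday — that's 1713's doomsday.
In January the doomsday date is Jan 3 (1713 is not a leap year).
Jan 27 is 24 days after Jan 3; 24 mod 7 = 3, so Tuesday + 3 = Friday.
2658 mod 7 = 5, so 2658 days before a Friday is Friday − 5 = Sunday.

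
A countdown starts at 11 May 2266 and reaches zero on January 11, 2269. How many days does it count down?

976

May 11, 2266 → May 11, 2267: 365 days.
May 11, 2267 → May 11, 2268: 366 days (Feb 29, 2268 is in that span).
May 11, 2268 → Jun 11, 2268: 31 days (May has 31).
Jun 11, 2268 → Jul 11, 2268: 30 days (June has 30).
Jul 11, 2268 → Aug 11, 2268: 31 days (July has 31).
Aug 11, 2268 → Sep 11, 2268: 31 days (August has 31).
Sep 11, 2268 → Oct 11, 2268: 30 days (September has 30).
Oct 11, 2268 → Nov 11, 2268: 31 days (October has 31).
Nov 11, 2268 → Dec 11, 2268: 30 days (November has 30).
Dec 11, 2268 → Jan 11, 2269: 31 days.
Total: 976 days.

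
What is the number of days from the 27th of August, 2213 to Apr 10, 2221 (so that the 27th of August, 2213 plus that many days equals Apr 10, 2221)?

Aug 27, 2213 → Aug 27, 2214: 365 days.
Aug 27, 2214 → Aug 27, 2215: 365 days.
Aug 27, 2215 → Aug 27, 2216: 366 days (Feb 29, 2216 is in that span).
Aug 27, 2216 → Aug 27, 2217: 365 days.
Aug 27, 2217 → Aug 27, 2218: 365 days.
Aug 27, 2218 → Aug 27, 2219: 365 days.
Aug 27, 2219 → Aug 27, 2220: 366 days (Feb 29, 2220 is in that span).
Aug 27, 2220 → Sep 27, 2220: 31 days (August has 31).
Sep 27, 2220 → Oct 27, 2220: 30 days (September has 30).
Oct 27, 2220 → Nov 27, 2220: 31 days (October has 31).
Nov 27, 2220 → Dec 27, 2220: 30 days (November has 30).
Dec 27, 2220 → Jan 27, 2221: 31 days (December has 31).
Jan 27, 2221 → Feb 27, 2221: 31 days (January has 31).
Feb 27, 2221 → Mar 27, 2221: 28 days (February has 28).
Mar 27, 2221 → Apr 10, 2221: 14 days.
Total: 2783 days.

2783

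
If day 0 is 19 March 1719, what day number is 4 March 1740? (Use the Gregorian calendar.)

Mar 19, 1719 → Mar 19, 1720: 366 days (Feb 29, 1720 is in that span).
Mar 19, 1720 → Mar 19, 1721: 365 days.
Mar 19, 1721 → Mar 19, 1722: 365 days.
Mar 19, 1722 → Mar 19, 1723: 365 days.
Mar 19, 1723 → Mar 19, 1724: 366 days (Feb 29, 1724 is in that span).
Mar 19, 1724 → Mar 19, 1725: 365 days.
Mar 19, 1725 → Mar 19, 1726: 365 days.
Mar 19, 1726 → Mar 19, 1727: 365 days.
Mar 19, 1727 → Mar 19, 1728: 366 days (Feb 29, 1728 is in that span).
Mar 19, 1728 → Mar 19, 1729: 365 days.
Mar 19, 1729 → Mar 19, 1730: 365 days.
Mar 19, 1730 → Mar 19, 1731: 365 days.
Mar 19, 1731 → Mar 19, 1732: 366 days (Feb 29, 1732 is in that span).
Mar 19, 1732 → Mar 19, 1733: 365 days.
Mar 19, 1733 → Mar 19, 1734: 365 days.
Mar 19, 1734 → Mar 19, 1735: 365 days.
Mar 19, 1735 → Mar 19, 1736: 366 days (Feb 29, 1736 is in that span).
Mar 19, 1736 → Mar 19, 1737: 365 days.
Mar 19, 1737 → Mar 19, 1738: 365 days.
Mar 19, 1738 → Mar 19, 1739: 365 days.
Mar 19, 1739 → Apr 19, 1739: 31 days (March has 31).
Apr 19, 1739 → May 19, 1739: 30 days (April has 30).
May 19, 1739 → Jun 19, 1739: 31 days (May has 31).
Jun 19, 1739 → Jul 19, 1739: 30 days (June has 30).
Jul 19, 1739 → Aug 19, 1739: 31 days (July has 31).
Aug 19, 1739 → Sep 19, 1739: 31 days (August has 31).
Sep 19, 1739 → Oct 19, 1739: 30 days (September has 30).
Oct 19, 1739 → Nov 19, 1739: 31 days (October has 31).
Nov 19, 1739 → Dec 19, 1739: 30 days (November has 30).
Dec 19, 1739 → Jan 19, 1740: 31 days (December has 31).
Jan 19, 1740 → Feb 19, 1740: 31 days (January has 31).
Feb 19, 1740 → Mar 4, 1740: 14 days.
Total: 7656 days.

7656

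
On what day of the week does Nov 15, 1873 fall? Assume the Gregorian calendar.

Saturday

Doomsday rule: the anchor day for the 1800s is Friday. For year 73: 73÷12 = 6 r 1, and 1÷4 = 0, so 6+1+0 = 7.
Friday + 7 ≡ Friday — that's 1873's doomsday.
In November the doomsday date is Nov 7.
Nov 15 is 8 days after Nov 7; 8 mod 7 = 1, so Friday + 1 = Saturday.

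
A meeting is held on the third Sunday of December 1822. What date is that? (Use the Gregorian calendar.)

December 1, 1822 is a Sunday.
The first Sunday is therefore December 1 (same day).
The third Sunday is 1 + 2×7 = December 15.

December 15, 1822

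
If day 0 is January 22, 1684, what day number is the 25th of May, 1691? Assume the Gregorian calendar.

Jan 22, 1684 → Jan 22, 1685: 366 days (Feb 29, 1684 is in that span).
Jan 22, 1685 → Jan 22, 1686: 365 days.
Jan 22, 1686 → Jan 22, 1687: 365 days.
Jan 22, 1687 → Jan 22, 1688: 365 days.
Jan 22, 1688 → Jan 22, 1689: 366 days (Feb 29, 1688 is in that span).
Jan 22, 1689 → Jan 22, 1690: 365 days.
Jan 22, 1690 → Jan 22, 1691: 365 days.
Jan 22, 1691 → Feb 22, 1691: 31 days (January has 31).
Feb 22, 1691 → Mar 22, 1691: 28 days (February has 28).
Mar 22, 1691 → Apr 22, 1691: 31 days (March has 31).
Apr 22, 1691 → May 22, 1691: 30 days (April has 30).
May 22, 1691 → May 25, 1691: 3 days.
Total: 2680 days.

2680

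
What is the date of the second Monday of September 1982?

September 13, 1982

September 1, 1982 is a Wednesday.
The first Monday is therefore September 6 (5 days later).
The second Monday is 6 + 1×7 = September 13.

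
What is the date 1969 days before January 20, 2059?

August 30, 2053

−365 (one year) → Jan 20, 2058 (1604 left).
−365 (one year) → Jan 20, 2057 (1239 left).
−366 (one year; includes Feb 29, 2056) → Jan 20, 2056 (873 left).
−365 (one year) → Jan 20, 2055 (508 left).
−365 (one year) → Jan 20, 2054 (143 left).
−20 → Dec 31, 2053 (end of Dec, 31 days; 123 left).
−31 → Nov 30, 2053 (end of Nov, 30 days; 92 left).
−30 → Oct 31, 2053 (end of Oct, 31 days; 62 left).
−31 → Sep 30, 2053 (end of Sep, 30 days; 31 left).
−30 → Aug 31, 2053 (end of Aug, 31 days; 1 left).
−1 → Aug 30, 2053.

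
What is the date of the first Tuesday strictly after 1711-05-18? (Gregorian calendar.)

May 18, 1711 is a Monday.
From Monday to the next Tuesday is 1 day.
May 18, 1711 + 1 = May 19, 1711.

May 19, 1711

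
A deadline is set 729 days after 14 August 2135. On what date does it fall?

+366 (one year; includes Feb 29, 2136) → Aug 14, 2136 (363 left).
Aug has 31 days: +18 → Sep 1, 2136 (345 left).
Sep has 30 days: +30 → Oct 1, 2136 (315 left).
Oct has 31 days: +31 → Nov 1, 2136 (284 left).
Nov has 30 days: +30 → Dec 1, 2136 (254 left).
Dec has 31 days: +31 → Jan 1, 2137 (223 left).
Jan has 31 days: +31 → Feb 1, 2137 (192 left).
Feb has 28 days: +28 → Mar 1, 2137 (164 left).
Mar has 31 days: +31 → Apr 1, 2137 (133 left).
Apr has 30 days: +30 → May 1, 2137 (103 left).
May has 31 days: +31 → Jun 1, 2137 (72 left).
Jun has 30 days: +30 → Jul 1, 2137 (42 left).
Jul has 31 days: +31 → Aug 1, 2137 (11 left).
+11 → Aug 12, 2137.

August 12, 2137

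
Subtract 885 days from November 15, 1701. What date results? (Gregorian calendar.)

−365 (one year) → Nov 15, 1700 (520 left).
−365 (one year) → Nov 15, 1699 (155 left).
−15 → Oct 31, 1699 (end of Oct, 31 days; 140 left).
−31 → Sep 30, 1699 (end of Sep, 30 days; 109 left).
−30 → Aug 31, 1699 (end of Aug, 31 days; 79 left).
−31 → Jul 31, 1699 (end of Jul, 31 days; 48 left).
−31 → Jun 30, 1699 (end of Jun, 30 days; 17 left).
−17 → Jun 13, 1699.

June 13, 1699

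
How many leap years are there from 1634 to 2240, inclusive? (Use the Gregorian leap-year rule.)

Multiples of 4 in [1634,2240]: 152.
Of those, multiples of 100: 6 (not leap unless ÷400).
Multiples of 400: 1.
Leap years = 152 − 6 + 1 = 147.

147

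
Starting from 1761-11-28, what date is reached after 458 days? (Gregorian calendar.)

March 1, 1763

+365 (one year) → Nov 28, 1762 (93 left).
Nov has 30 days: +3 → Dec 1, 1762 (90 left).
Dec has 31 days: +31 → Jan 1, 1763 (59 left).
Jan has 31 days: +31 → Feb 1, 1763 (28 left).
Feb has 28 days: +28 → Mar 1, 1763 (0 left).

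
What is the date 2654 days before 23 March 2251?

−365 (one year) → Mar 23, 2250 (2289 left).
−365 (one year) → Mar 23, 2249 (1924 left).
−365 (one year) → Mar 23, 2248 (1559 left).
−366 (one year; includes Feb 29, 2248) → Mar 23, 2247 (1193 left).
−365 (one year) → Mar 23, 2246 (828 left).
−365 (one year) → Mar 23, 2245 (463 left).
−365 (one year) → Mar 23, 2244 (98 left).
−23 → Feb 29, 2244 (end of Feb, 29 days; 75 left).
−29 → Jan 31, 2244 (end of Jan, 31 days; 46 left).
−31 → Dec 31, 2243 (end of Dec, 31 days; 15 left).
−15 → Dec 16, 2243.

December 16, 2243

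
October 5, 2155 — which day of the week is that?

Sunday

January 1, 2155 is a Wednesday.
Jan 1, 2155 → Feb 1, 2155: 31 days (January has 31).
Feb 1, 2155 → Mar 1, 2155: 28 days (February has 28).
Mar 1, 2155 → Apr 1, 2155: 31 days (March has 31).
Apr 1, 2155 → May 1, 2155: 30 days (April has 30).
May 1, 2155 → Jun 1, 2155: 31 days (May has 31).
Jun 1, 2155 → Jul 1, 2155: 30 days (June has 30).
Jul 1, 2155 → Aug 1, 2155: 31 days (July has 31).
Aug 1, 2155 → Sep 1, 2155: 31 days (August has 31).
Sep 1, 2155 → Oct 1, 2155: 30 days (September has 30).
Oct 1, 2155 → Oct 5, 2155: 4 days.
Total: 277 days.
277 mod 7 = 4, so Wednesday + 4 = Sunday.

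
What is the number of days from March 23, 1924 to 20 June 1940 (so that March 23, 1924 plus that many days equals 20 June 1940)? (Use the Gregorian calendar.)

Mar 23, 1924 → Mar 23, 1925: 365 days.
Mar 23, 1925 → Mar 23, 1926: 365 days.
Mar 23, 1926 → Mar 23, 1927: 365 days.
Mar 23, 1927 → Mar 23, 1928: 366 days (Feb 29, 1928 is in that span).
Mar 23, 1928 → Mar 23, 1929: 365 days.
Mar 23, 1929 → Mar 23, 1930: 365 days.
Mar 23, 1930 → Mar 23, 1931: 365 days.
Mar 23, 1931 → Mar 23, 1932: 366 days (Feb 29, 1932 is in that span).
Mar 23, 1932 → Mar 23, 1933: 365 days.
Mar 23, 1933 → Mar 23, 1934: 365 days.
Mar 23, 1934 → Mar 23, 1935: 365 days.
Mar 23, 1935 → Mar 23, 1936: 366 days (Feb 29, 1936 is in that span).
Mar 23, 1936 → Mar 23, 1937: 365 days.
Mar 23, 1937 → Mar 23, 1938: 365 days.
Mar 23, 1938 → Mar 23, 1939: 365 days.
Mar 23, 1939 → Mar 23, 1940: 366 days (Feb 29, 1940 is in that span).
Mar 23, 1940 → Apr 23, 1940: 31 days (March has 31).
Apr 23, 1940 → May 23, 1940: 30 days (April has 30).
May 23, 1940 → Jun 20, 1940: 28 days.
Total: 5933 days.

5933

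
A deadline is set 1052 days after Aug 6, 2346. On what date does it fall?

June 23, 2349

+365 (one year) → Aug 6, 2347 (687 left).
+366 (one year; includes Feb 29, 2348) → Aug 6, 2348 (321 left).
Aug has 31 days: +26 → Sep 1, 2348 (295 left).
Sep has 30 days: +30 → Oct 1, 2348 (265 left).
Oct has 31 days: +31 → Nov 1, 2348 (234 left).
Nov has 30 days: +30 → Dec 1, 2348 (204 left).
Dec has 31 days: +31 → Jan 1, 2349 (173 left).
Jan has 31 days: +31 → Feb 1, 2349 (142 left).
Feb has 28 days: +28 → Mar 1, 2349 (114 left).
Mar has 31 days: +31 → Apr 1, 2349 (83 left).
Apr has 30 days: +30 → May 1, 2349 (53 left).
May has 31 days: +31 → Jun 1, 2349 (22 left).
+22 → Jun 23, 2349.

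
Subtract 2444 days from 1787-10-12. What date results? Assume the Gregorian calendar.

February 1, 1781

−365 (one year) → Oct 12, 1786 (2079 left).
−365 (one year) → Oct 12, 1785 (1714 left).
−365 (one year) → Oct 12, 1784 (1349 left).
−366 (one year; includes Feb 29, 1784) → Oct 12, 1783 (983 left).
−365 (one year) → Oct 12, 1782 (618 left).
−365 (one year) → Oct 12, 1781 (253 left).
−12 → Sep 30, 1781 (end of Sep, 30 days; 241 left).
−30 → Aug 31, 1781 (end of Aug, 31 days; 211 left).
−31 → Jul 31, 1781 (end of Jul, 31 days; 180 left).
−31 → Jun 30, 1781 (end of Jun, 30 days; 149 left).
−30 → May 31, 1781 (end of May, 31 days; 119 left).
−31 → Apr 30, 1781 (end of Apr, 30 days; 88 left).
−30 → Mar 31, 1781 (end of Mar, 31 days; 58 left).
−31 → Feb 28, 1781 (end of Feb, 28 days; 27 left).
−27 → Feb 1, 1781.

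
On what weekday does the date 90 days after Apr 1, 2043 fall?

Apr 1, 2043 is a Wednesday.
90 mod 7 = 6, so 90 days after a Wednesday is Wednesday + 6 = Tuesday.

Tuesday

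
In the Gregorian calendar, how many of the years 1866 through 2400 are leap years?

Multiples of 4 in [1866,2400]: 134.
Of those, multiples of 100: 6 (not leap unless ÷400).
Multiples of 400: 2.
Leap years = 134 − 6 + 2 = 130.

130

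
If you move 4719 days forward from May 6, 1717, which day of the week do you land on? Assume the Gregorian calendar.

May 6, 1717 is a Thursday.
4719 mod 7 = 1, so 4719 days after a Thursday is Thursday + 1 = Friday.

Friday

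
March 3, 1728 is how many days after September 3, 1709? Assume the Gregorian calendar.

Sep 3, 1709 → Sep 3, 1710: 365 days.
Sep 3, 1710 → Sep 3, 1711: 365 days.
Sep 3, 1711 → Sep 3, 1712: 366 days (Feb 29, 1712 is in that span).
Sep 3, 1712 → Sep 3, 1713: 365 days.
Sep 3, 1713 → Sep 3, 1714: 365 days.
Sep 3, 1714 → Sep 3, 1715: 365 days.
Sep 3, 1715 → Sep 3, 1716: 366 days (Feb 29, 1716 is in that span).
Sep 3, 1716 → Sep 3, 1717: 365 days.
Sep 3, 1717 → Sep 3, 1718: 365 days.
Sep 3, 1718 → Sep 3, 1719: 365 days.
Sep 3, 1719 → Sep 3, 1720: 366 days (Feb 29, 1720 is in that span).
Sep 3, 1720 → Sep 3, 1721: 365 days.
Sep 3, 1721 → Sep 3, 1722: 365 days.
Sep 3, 1722 → Sep 3, 1723: 365 days.
Sep 3, 1723 → Sep 3, 1724: 366 days (Feb 29, 1724 is in that span).
Sep 3, 1724 → Sep 3, 1725: 365 days.
Sep 3, 1725 → Sep 3, 1726: 365 days.
Sep 3, 1726 → Sep 3, 1727: 365 days.
Sep 3, 1727 → Oct 3, 1727: 30 days (September has 30).
Oct 3, 1727 → Nov 3, 1727: 31 days (October has 31).
Nov 3, 1727 → Dec 3, 1727: 30 days (November has 30).
Dec 3, 1727 → Jan 3, 1728: 31 days (December has 31).
Jan 3, 1728 → Feb 3, 1728: 31 days (January has 31).
Feb 3, 1728 → Mar 3, 1728: 29 days.
Total: 6756 days.

6756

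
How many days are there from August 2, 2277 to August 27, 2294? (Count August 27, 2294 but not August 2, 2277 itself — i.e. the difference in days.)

6234

Aug 2, 2277 → Aug 2, 2278: 365 days.
Aug 2, 2278 → Aug 2, 2279: 365 days.
Aug 2, 2279 → Aug 2, 2280: 366 days (Feb 29, 2280 is in that span).
Aug 2, 2280 → Aug 2, 2281: 365 days.
Aug 2, 2281 → Aug 2, 2282: 365 days.
Aug 2, 2282 → Aug 2, 2283: 365 days.
Aug 2, 2283 → Aug 2, 2284: 366 days (Feb 29, 2284 is in that span).
Aug 2, 2284 → Aug 2, 2285: 365 days.
Aug 2, 2285 → Aug 2, 2286: 365 days.
Aug 2, 2286 → Aug 2, 2287: 365 days.
Aug 2, 2287 → Aug 2, 2288: 366 days (Feb 29, 2288 is in that span).
Aug 2, 2288 → Aug 2, 2289: 365 days.
Aug 2, 2289 → Aug 2, 2290: 365 days.
Aug 2, 2290 → Aug 2, 2291: 365 days.
Aug 2, 2291 → Aug 2, 2292: 366 days (Feb 29, 2292 is in that span).
Aug 2, 2292 → Aug 2, 2293: 365 days.
Aug 2, 2293 → Sep 2, 2293: 31 days (August has 31).
Sep 2, 2293 → Oct 2, 2293: 30 days (September has 30).
Oct 2, 2293 → Nov 2, 2293: 31 days (October has 31).
Nov 2, 2293 → Dec 2, 2293: 30 days (November has 30).
Dec 2, 2293 → Jan 2, 2294: 31 days (December has 31).
Jan 2, 2294 → Feb 2, 2294: 31 days (January has 31).
Feb 2, 2294 → Mar 2, 2294: 28 days (February has 28).
Mar 2, 2294 → Apr 2, 2294: 31 days (March has 31).
Apr 2, 2294 → May 2, 2294: 30 days (April has 30).
May 2, 2294 → Jun 2, 2294: 31 days (May has 31).
Jun 2, 2294 → Jul 2, 2294: 30 days (June has 30).
Jul 2, 2294 → Aug 2, 2294: 31 days (July has 31).
Aug 2, 2294 → Aug 27, 2294: 25 days.
Total: 6234 days.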